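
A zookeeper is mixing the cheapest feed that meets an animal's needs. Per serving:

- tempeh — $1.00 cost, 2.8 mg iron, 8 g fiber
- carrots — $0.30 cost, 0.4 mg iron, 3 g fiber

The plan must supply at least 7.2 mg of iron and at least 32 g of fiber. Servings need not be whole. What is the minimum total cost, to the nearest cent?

$3.54

For a min-cost LP with two ≥-constraints, a basic feasible solution has at most two positive variables.
tempeh only: max(7.2/2.8, 32/8) = 4 servings → $4.00.
carrots only: max(7.2/0.4, 32/3) = 18 servings → $5.40.
tempeh + carrots with both tight: 1.692 servings and 6.154 servings → $3.54.
The minimum over all feasible corners is $3.54.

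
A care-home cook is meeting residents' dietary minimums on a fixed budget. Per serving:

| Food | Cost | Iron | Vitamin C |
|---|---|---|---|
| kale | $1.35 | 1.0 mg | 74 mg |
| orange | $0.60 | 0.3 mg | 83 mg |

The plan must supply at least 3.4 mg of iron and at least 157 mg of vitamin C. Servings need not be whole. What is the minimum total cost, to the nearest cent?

This is a tiny linear program; its minimum lies at a vertex of the feasible set. List the vertices and price them.
kale only: max(3.4/1.0, 157/74) = 3.4 servings → $4.59.
orange only: max(3.4/0.3, 157/83) = 11.33 servings → $6.80.
kale + orange: intersection lies outside the first quadrant.
Cheapest feasible corner: $4.59.

$4.59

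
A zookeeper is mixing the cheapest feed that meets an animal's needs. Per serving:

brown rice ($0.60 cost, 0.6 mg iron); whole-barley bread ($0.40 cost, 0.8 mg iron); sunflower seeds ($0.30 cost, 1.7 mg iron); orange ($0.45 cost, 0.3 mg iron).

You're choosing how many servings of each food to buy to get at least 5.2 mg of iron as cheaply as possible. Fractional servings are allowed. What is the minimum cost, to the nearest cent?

Cost per mg of iron: sunflower seeds $0.1765, whole-barley bread $0.5000, brown rice $1.0000, orange $1.5000.
With no serving limits, use only sunflower seeds: 5.2 mg / 1.7 mg = 3.059 servings × $0.30 = $0.92.

$0.92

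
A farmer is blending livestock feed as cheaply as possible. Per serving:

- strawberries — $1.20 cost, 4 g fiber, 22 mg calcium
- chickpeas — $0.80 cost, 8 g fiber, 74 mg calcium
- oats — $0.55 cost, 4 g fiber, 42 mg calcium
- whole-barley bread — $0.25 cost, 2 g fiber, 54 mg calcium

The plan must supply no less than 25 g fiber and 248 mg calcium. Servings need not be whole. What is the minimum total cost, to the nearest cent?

strawberries only: max(25/4, 248/22) = 11.27 servings → $13.53.
chickpeas only: max(25/8, 248/74) = 3.351 servings → $2.68.
oats only: max(25/4, 248/42) = 6.25 servings → $3.44.
whole-barley bread only: max(25/2, 248/54) = 12.5 servings → $3.12.
strawberries + chickpeas: the both-tight solution has a negative serving — not a feasible corner.
strawberries + oats with both tight: 0.725 servings and 5.525 servings → $3.91.
strawberries + whole-barley bread with both tight: 4.965 servings and 2.57 servings → $6.60.
chickpeas + oats with both tight: 1.45 servings and 3.35 servings → $3.00.
chickpeas + whole-barley bread with both tight: 3.007 servings and 0.4718 servings → $2.52.
oats + whole-barley bread with both targets exact would need a negative amount; discard.
So the least-cost plan costs $2.52.

$2.52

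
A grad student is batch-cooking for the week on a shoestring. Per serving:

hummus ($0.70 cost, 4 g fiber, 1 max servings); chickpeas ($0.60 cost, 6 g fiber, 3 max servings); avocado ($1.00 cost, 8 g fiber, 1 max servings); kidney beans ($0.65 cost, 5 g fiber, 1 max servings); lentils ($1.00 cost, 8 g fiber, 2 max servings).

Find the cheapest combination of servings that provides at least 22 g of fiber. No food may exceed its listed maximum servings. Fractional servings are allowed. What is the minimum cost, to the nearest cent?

Cost per g of fiber: chickpeas $0.1000, avocado $0.1250, lentils $0.1250, kidney beans $0.1300, hummus $0.1750.
Take 3 servings of chickpeas: +18.0 g fiber for $1.80 (total $1.80, still need 4.0 g).
Take 0.5 servings of avocado: +4.0 g fiber for $0.50 (total $2.30, still need 0.0 g).
Filling from the cheapest source first is optimal under one linear minimum: $2.30.

$2.30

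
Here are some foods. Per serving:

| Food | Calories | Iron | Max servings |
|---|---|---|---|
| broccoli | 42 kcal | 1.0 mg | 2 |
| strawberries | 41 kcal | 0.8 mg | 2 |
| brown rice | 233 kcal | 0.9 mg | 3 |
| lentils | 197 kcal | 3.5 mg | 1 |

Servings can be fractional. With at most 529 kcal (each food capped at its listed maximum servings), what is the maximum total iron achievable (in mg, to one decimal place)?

7.7 mg

Iron per kcal: broccoli 0.02381, strawberries 0.01951, lentils 0.01777, brown rice 0.003863.
Take 2 servings of broccoli: uses 84 kcal, +2.0 mg iron (running total 2.0 mg).
Take 2 servings of strawberries: uses 82 kcal, +1.6 mg iron (running total 3.6 mg).
Take 1 serving of lentils: uses 197 kcal, +3.5 mg iron (running total 7.1 mg).
Take 0.7124 servings of brown rice: uses 166 kcal, +0.6 mg iron (running total 7.7 mg).
Greedy by best ratio exhausts the calories allowance optimally: 7.7 mg.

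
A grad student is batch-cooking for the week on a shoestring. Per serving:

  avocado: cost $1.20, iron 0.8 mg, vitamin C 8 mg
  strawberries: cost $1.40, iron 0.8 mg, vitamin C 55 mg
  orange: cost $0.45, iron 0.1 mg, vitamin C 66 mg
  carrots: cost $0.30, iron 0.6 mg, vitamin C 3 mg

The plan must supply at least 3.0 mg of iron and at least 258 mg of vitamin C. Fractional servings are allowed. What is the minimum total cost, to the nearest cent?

$2.98

With two linear requirements the optimum uses one or two foods; enumerate the corners.
avocado only: max(3.0/0.8, 258/8) = 32.25 servings → $38.70.
strawberries only: max(3.0/0.8, 258/55) = 4.691 servings → $6.57.
orange only: max(3.0/0.1, 258/66) = 30 servings → $13.50.
carrots only: max(3.0/0.6, 258/3) = 86 servings → $25.80.
avocado + strawberries: intersection lies outside the first quadrant.
avocado + orange with both tight: 3.312 servings and 3.508 servings → $5.55.
avocado + carrots: intersection lies outside the first quadrant.
strawberries + orange with both tight: 3.641 servings and 0.8753 servings → $5.49.
strawberries + carrots: the both-tight solution has a negative serving — not a feasible corner.
orange + carrots with both tight: 3.71 servings and 4.382 servings → $2.98.
So the least-cost plan costs $2.98.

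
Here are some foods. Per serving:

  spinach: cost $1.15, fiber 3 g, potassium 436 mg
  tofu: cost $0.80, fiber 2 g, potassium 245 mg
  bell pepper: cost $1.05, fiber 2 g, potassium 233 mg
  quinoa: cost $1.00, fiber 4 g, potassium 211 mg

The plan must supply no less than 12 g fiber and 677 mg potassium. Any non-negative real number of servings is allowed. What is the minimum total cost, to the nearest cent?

$3.06

At the optimum either one food covers both requirements or two foods hit both targets exactly; no other combination can be cheaper.
spinach only: max(12/3, 677/436) = 4 servings → $4.60.
tofu only: max(12/2, 677/245) = 6 servings → $4.80.
bell pepper only: max(12/2, 677/233) = 6 servings → $6.30.
quinoa only: max(12/4, 677/211) = 3.209 servings → $3.21.
spinach + tofu: intersection lies outside the first quadrant.
spinach + bell pepper: intersection lies outside the first quadrant.
spinach + quinoa with both tight: 0.1584 servings and 2.881 servings → $3.06.
tofu + bell pepper: the both-tight solution has a negative serving — not a feasible corner.
tofu + quinoa with both tight: 0.3154 servings and 2.842 servings → $3.09.
bell pepper + quinoa with both tight: 0.3451 servings and 2.827 servings → $3.19.
So the least-cost plan costs $3.06.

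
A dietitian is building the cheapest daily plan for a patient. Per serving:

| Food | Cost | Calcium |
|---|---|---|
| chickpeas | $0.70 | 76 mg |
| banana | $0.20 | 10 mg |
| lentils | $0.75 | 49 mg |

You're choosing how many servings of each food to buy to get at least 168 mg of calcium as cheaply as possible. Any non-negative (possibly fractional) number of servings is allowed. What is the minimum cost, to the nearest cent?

$1.55

Cost per mg of calcium: chickpeas $0.0092, lentils $0.0153, banana $0.0200.
With no serving limits, use only chickpeas: 168 mg / 76 mg = 2.211 servings × $0.70 = $1.55.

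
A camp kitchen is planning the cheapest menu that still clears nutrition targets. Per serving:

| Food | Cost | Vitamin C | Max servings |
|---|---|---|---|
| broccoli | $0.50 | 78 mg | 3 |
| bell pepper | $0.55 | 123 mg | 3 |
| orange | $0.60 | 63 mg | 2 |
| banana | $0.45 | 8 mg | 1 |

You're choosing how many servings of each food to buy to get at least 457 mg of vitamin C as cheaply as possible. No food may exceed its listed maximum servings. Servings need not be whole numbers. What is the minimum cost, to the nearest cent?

$2.21

Cost per mg of vitamin C: bell pepper $0.0045, broccoli $0.0064, orange $0.0095, banana $0.0563.
Take 3 servings of bell pepper: +369.0 mg vitamin C for $1.65 (total $1.65, still need 88.0 mg).
Take 1.128 servings of broccoli: +88.0 mg vitamin C for $0.56 (total $2.21, still need 0.0 mg).
Greedy by cheapest-per-mg is optimal for a single linear constraint, so the minimum cost is $2.21.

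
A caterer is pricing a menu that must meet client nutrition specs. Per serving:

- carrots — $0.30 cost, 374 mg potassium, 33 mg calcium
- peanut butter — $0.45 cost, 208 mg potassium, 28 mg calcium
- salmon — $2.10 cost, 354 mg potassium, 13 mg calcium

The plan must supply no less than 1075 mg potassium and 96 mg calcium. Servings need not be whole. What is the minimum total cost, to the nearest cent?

$0.87

Minimising a linear cost over {potassium ≥ 1075, calcium ≥ 96, servings ≥ 0} — the optimum is at a vertex, using one or two foods.
carrots only: max(1075/374, 96/33) = 2.909 servings → $0.87.
peanut butter only: max(1075/208, 96/28) = 5.168 servings → $2.33.
salmon only: max(1075/354, 96/13) = 7.385 servings → $15.51.
carrots + peanut butter with both tight: 2.808 servings and 0.1189 servings → $0.90.
carrots + salmon with both targets exact would need a negative amount; discard.
peanut butter + salmon with both tight: 2.776 servings and 1.406 servings → $4.20.
The minimum over all feasible corners is $0.87.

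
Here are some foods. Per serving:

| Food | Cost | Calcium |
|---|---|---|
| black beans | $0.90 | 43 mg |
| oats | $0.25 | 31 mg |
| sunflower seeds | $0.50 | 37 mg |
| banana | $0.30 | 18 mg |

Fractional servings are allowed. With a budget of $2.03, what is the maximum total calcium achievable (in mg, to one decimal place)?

Calcium per dollar: oats 124, sunflower seeds 74, banana 60, black beans 47.78.
With no serving limits, spend the whole cost allowance on oats: $2.03 / $0.25 × 31 mg = 251.7 mg.

251.7 mg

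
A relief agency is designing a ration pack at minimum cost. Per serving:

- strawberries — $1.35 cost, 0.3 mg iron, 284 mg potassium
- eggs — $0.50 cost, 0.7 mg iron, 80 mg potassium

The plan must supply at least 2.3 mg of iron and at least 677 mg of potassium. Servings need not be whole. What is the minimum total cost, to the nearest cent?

Minimising a linear cost over {iron ≥ 2.3, potassium ≥ 677, servings ≥ 0} — the optimum is at a vertex, using one or two foods.
strawberries only: max(2.3/0.3, 677/284) = 7.667 servings → $10.35.
eggs only: max(2.3/0.7, 677/80) = 8.463 servings → $4.23.
strawberries + eggs with both tight: 1.658 servings and 2.575 servings → $3.53.
Cheapest feasible corner: $3.53.

$3.53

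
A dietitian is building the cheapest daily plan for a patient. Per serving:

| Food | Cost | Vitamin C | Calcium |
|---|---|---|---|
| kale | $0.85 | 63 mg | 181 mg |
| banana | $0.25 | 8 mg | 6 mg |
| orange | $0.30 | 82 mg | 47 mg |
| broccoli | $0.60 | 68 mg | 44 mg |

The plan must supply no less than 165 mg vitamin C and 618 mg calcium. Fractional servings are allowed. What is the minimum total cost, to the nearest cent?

$2.90

A basic optimal solution has at most two foods positive. Try each food alone and each pair with both targets met exactly.
kale only: max(165/63, 618/181) = 3.414 servings → $2.90.
banana only: max(165/8, 618/6) = 103 servings → $25.75.
orange only: max(165/82, 618/47) = 13.15 servings → $3.94.
broccoli only: max(165/68, 618/44) = 14.05 servings → $8.43.
kale + banana: intersection lies outside the first quadrant.
kale + orange: the both-tight solution has a negative serving — not a feasible corner.
kale + broccoli: intersection lies outside the first quadrant.
banana + orange: intersection lies outside the first quadrant.
banana + broccoli: intersection lies outside the first quadrant.
orange + broccoli: intersection lies outside the first quadrant.
So the least-cost plan costs $2.90.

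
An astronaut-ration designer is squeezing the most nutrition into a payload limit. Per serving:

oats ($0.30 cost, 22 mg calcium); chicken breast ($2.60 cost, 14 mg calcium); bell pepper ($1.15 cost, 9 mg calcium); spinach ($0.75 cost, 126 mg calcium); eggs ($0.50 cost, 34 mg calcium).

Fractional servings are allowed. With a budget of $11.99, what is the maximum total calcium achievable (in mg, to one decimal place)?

2014.3 mg

Calcium per dollar: spinach 168, oats 73.33, eggs 68, bell pepper 7.826, chicken breast 5.385.
With no serving limits, spend the whole cost allowance on spinach: $11.99 / $0.75 × 126 mg = 2014.3 mg.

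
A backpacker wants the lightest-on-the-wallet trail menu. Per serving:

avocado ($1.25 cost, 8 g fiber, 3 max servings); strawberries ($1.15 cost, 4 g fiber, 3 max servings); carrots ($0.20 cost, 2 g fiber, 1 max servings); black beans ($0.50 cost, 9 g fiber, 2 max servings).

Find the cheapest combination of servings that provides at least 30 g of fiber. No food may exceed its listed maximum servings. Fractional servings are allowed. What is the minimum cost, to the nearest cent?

Cost per g of fiber: black beans $0.0556, carrots $0.1000, avocado $0.1562, strawberries $0.2875.
Take 2 servings of black beans: +18.0 g fiber for $1.00 (total $1.00, still need 12.0 g).
Take 1 serving of carrots: +2.0 g fiber for $0.20 (total $1.20, still need 10.0 g).
Take 1.25 servings of avocado: +10.0 g fiber for $1.56 (total $2.76, still need 0.0 g).
Greedy by cheapest-per-g is optimal for a single linear constraint, so the minimum cost is $2.76.

$2.76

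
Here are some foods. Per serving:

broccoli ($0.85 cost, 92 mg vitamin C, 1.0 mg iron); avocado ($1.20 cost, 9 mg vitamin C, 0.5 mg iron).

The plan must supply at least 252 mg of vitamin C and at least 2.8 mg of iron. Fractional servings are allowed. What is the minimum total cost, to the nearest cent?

$2.38

A basic optimal solution has at most two foods positive. Try each food alone and each pair with both targets met exactly.
broccoli only: max(252/92, 2.8/1.0) = 2.8 servings → $2.38.
avocado only: max(252/9, 2.8/0.5) = 28 servings → $33.60.
broccoli + avocado with both tight: 2.724 servings and 0.1514 servings → $2.50.
Cheapest feasible corner: $2.38.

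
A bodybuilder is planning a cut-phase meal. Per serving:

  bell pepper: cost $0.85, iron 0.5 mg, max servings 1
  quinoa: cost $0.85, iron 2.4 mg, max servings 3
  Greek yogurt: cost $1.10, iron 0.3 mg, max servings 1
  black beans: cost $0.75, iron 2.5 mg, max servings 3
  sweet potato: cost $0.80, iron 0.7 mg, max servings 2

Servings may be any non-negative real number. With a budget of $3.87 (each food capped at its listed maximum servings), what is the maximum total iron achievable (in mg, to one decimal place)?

Iron per dollar: black beans 3.333, quinoa 2.824, sweet potato 0.875, bell pepper 0.5882, Greek yogurt 0.2727.
Take 3 servings of black beans: spends $2.25, +7.5 mg iron (running total 7.5 mg).
Take 1.906 servings of quinoa: spends $1.62, +4.6 mg iron (running total 12.1 mg).
Filling greedily by iron-per-dollar is optimal for one linear limit, giving 12.1 mg.

12.1 mg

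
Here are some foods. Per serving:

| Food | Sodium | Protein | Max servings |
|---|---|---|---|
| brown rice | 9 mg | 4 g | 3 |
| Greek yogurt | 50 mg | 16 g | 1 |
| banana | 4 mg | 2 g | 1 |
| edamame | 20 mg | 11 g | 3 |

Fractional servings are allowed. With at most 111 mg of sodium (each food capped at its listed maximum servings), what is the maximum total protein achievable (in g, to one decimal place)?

Protein per mg sodium: edamame 0.55, banana 0.5, brown rice 0.4444, Greek yogurt 0.32.
Take 3 servings of edamame: uses 60 mg sodium, +33.0 g protein (running total 33.0 g).
Take 1 serving of banana: uses 4 mg sodium, +2.0 g protein (running total 35.0 g).
Take 3 servings of brown rice: uses 27 mg sodium, +12.0 g protein (running total 47.0 g).
Take 0.4 servings of Greek yogurt: uses 20 mg sodium, +6.4 g protein (running total 53.4 g).
Greedy by best ratio exhausts the sodium allowance optimally: 53.4 g.

53.4 g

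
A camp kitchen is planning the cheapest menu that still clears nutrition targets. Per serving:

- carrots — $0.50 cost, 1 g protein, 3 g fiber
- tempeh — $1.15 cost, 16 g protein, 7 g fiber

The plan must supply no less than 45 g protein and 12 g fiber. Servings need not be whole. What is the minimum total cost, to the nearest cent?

$3.23

The cheapest plan sits at a corner of the feasible region — with two constraints it uses at most two foods.
carrots only: max(45/1, 12/3) = 45 servings → $22.50.
tempeh only: max(45/16, 12/7) = 2.812 servings → $3.23.
carrots + tempeh: intersection lies outside the first quadrant.
The minimum over all feasible corners is $3.23.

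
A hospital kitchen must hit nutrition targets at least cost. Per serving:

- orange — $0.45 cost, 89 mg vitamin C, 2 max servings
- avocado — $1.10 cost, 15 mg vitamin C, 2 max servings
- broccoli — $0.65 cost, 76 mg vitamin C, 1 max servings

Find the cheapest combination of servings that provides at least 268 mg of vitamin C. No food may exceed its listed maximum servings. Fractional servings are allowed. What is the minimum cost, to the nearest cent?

$2.58

Cost per mg of vitamin C: orange $0.0051, broccoli $0.0086, avocado $0.0733.
Take 2 servings of orange: +178.0 mg vitamin C for $0.90 (total $0.90, still need 90.0 mg).
Take 1 serving of broccoli: +76.0 mg vitamin C for $0.65 (total $1.55, still need 14.0 mg).
Take 0.9333 servings of avocado: +14.0 mg vitamin C for $1.03 (total $2.58, still need 0.0 mg).
Greedy by cheapest-per-mg is optimal for a single linear constraint, so the minimum cost is $2.58.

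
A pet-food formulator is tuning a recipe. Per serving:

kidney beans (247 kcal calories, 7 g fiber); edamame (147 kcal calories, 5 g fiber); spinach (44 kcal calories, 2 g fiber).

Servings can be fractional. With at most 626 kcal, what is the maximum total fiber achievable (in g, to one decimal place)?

28.5 g

Fiber per kcal: spinach 0.04545, edamame 0.03401, kidney beans 0.02834.
With no serving limits, spend the whole calories allowance on spinach: 626 kcal / 44 kcal × 2 g = 28.5 g.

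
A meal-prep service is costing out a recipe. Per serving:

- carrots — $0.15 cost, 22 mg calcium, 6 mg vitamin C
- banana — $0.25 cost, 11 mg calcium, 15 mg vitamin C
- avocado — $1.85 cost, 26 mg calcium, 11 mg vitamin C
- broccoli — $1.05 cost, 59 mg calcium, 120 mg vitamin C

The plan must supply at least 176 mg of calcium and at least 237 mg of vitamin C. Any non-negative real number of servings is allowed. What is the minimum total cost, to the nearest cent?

$2.38

An LP optimum is at a vertex; with two nutrient constraints at most two foods are used. Check each candidate.
carrots only: max(176/22, 237/6) = 39.5 servings → $5.92.
banana only: max(176/11, 237/15) = 16 servings → $4.00.
avocado only: max(176/26, 237/11) = 21.55 servings → $39.86.
broccoli only: max(176/59, 237/120) = 2.983 servings → $3.13.
carrots + banana with both tight: 0.125 servings and 15.75 servings → $3.96.
carrots + avocado: intersection lies outside the first quadrant.
carrots + broccoli with both tight: 3.122 servings and 1.819 servings → $2.38.
banana + avocado with both tight: 15.71 servings and 0.1227 servings → $4.15.
banana + broccoli: the both-tight solution has a negative serving — not a feasible corner.
avocado + broccoli with both tight: 2.888 servings and 1.71 servings → $7.14.
So the least-cost plan costs $2.38.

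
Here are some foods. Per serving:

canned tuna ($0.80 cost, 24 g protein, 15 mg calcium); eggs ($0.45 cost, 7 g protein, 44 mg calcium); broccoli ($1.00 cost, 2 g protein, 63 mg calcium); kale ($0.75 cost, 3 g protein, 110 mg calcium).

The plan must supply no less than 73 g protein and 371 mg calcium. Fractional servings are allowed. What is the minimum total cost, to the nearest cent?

An LP optimum is at a vertex; with two nutrient constraints at most two foods are used. Check each candidate.
canned tuna only: max(73/24, 371/15) = 24.73 servings → $19.79.
eggs only: max(73/7, 371/44) = 10.43 servings → $4.69.
broccoli only: max(73/2, 371/63) = 36.5 servings → $36.50.
kale only: max(73/3, 371/110) = 24.33 servings → $18.25.
canned tuna + eggs with both tight: 0.6467 servings and 8.211 servings → $4.21.
canned tuna + broccoli with both tight: 2.603 servings and 5.269 servings → $7.35.
canned tuna + kale with both tight: 2.666 servings and 3.009 servings → $4.39.
eggs + broccoli: intersection lies outside the first quadrant.
eggs + kale: the both-tight solution has a negative serving — not a feasible corner.
broccoli + kale: the both-tight solution has a negative serving — not a feasible corner.
Cheapest feasible corner: $4.21.

$4.21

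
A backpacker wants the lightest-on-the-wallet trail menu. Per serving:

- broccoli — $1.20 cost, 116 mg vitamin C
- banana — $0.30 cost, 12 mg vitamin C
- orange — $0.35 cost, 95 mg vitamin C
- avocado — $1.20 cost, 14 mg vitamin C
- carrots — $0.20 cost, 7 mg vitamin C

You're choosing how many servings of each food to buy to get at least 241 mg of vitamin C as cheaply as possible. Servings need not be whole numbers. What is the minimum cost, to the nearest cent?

Cost per mg of vitamin C: orange $0.0037, broccoli $0.0103, banana $0.0250, carrots $0.0286, avocado $0.0857.
With no serving limits, use only orange: 241 mg / 95 mg = 2.537 servings × $0.35 = $0.89.

$0.89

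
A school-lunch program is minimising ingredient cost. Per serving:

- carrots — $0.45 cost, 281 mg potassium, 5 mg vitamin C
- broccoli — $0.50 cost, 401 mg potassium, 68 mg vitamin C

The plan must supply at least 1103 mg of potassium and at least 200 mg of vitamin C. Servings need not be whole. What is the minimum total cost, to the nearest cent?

$1.47

Compare the cost at each extreme point of the feasible region.
carrots only: max(1103/281, 200/5) = 40 servings → $18.00.
broccoli only: max(1103/401, 200/68) = 2.941 servings → $1.47.
carrots + broccoli: the both-tight solution has a negative serving — not a feasible corner.
Cheapest feasible corner: $1.47.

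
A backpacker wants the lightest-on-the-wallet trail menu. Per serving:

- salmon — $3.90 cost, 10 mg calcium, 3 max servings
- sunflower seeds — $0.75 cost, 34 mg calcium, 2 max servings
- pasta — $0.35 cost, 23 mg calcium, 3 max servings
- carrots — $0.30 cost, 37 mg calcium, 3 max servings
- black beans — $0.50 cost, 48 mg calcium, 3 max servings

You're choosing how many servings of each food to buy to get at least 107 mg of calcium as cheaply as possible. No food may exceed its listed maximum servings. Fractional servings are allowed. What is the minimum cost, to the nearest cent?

Cost per mg of calcium: carrots $0.0081, black beans $0.0104, pasta $0.0152, sunflower seeds $0.0221, salmon $0.3900.
Take 2.892 servings of carrots: +107.0 mg calcium for $0.87 (total $0.87, still need 0.0 mg).
Filling from the cheapest source first is optimal under one linear minimum: $0.87.

$0.87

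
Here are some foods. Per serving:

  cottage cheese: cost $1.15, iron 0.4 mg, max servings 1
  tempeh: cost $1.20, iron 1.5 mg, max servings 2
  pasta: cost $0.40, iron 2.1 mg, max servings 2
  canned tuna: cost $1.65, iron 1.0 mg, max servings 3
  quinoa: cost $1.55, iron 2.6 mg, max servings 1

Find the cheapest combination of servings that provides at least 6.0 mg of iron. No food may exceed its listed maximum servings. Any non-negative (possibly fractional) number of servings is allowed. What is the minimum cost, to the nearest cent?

$1.87

Cost per mg of iron: pasta $0.1905, quinoa $0.5962, tempeh $0.8000, canned tuna $1.6500, cottage cheese $2.8750.
Take 2 servings of pasta: +4.2 mg iron for $0.80 (total $0.80, still need 1.8 mg).
Take 0.6923 servings of quinoa: +1.8 mg iron for $1.07 (total $1.87, still need 0.0 mg).
Greedy by cheapest-per-mg is optimal for a single linear constraint, so the minimum cost is $1.87.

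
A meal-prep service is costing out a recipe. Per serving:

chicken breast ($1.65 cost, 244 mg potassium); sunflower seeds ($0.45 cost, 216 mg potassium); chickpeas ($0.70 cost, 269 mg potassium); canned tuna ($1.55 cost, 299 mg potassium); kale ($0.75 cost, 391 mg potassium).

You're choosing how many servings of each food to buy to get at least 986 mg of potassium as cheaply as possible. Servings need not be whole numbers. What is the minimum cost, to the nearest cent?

Cost per mg of potassium: kale $0.0019, sunflower seeds $0.0021, chickpeas $0.0026, canned tuna $0.0052, chicken breast $0.0068.
With no serving limits, use only kale: 986 mg / 391 mg = 2.522 servings × $0.75 = $1.89.

$1.89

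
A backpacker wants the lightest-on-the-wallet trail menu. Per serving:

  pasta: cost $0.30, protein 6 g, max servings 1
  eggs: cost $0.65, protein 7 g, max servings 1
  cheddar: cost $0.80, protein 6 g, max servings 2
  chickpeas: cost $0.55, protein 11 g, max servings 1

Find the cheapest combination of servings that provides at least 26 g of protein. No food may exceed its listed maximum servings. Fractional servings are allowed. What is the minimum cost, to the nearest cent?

Cost per g of protein: pasta $0.0500, chickpeas $0.0500, eggs $0.0929, cheddar $0.1333.
Take 1 serving of pasta: +6.0 g protein for $0.30 (total $0.30, still need 20.0 g).
Take 1 serving of chickpeas: +11.0 g protein for $0.55 (total $0.85, still need 9.0 g).
Take 1 serving of eggs: +7.0 g protein for $0.65 (total $1.50, still need 2.0 g).
Take 0.3333 servings of cheddar: +2.0 g protein for $0.27 (total $1.77, still need 0.0 g).
Filling from the cheapest source first is optimal under one linear minimum: $1.77.

$1.77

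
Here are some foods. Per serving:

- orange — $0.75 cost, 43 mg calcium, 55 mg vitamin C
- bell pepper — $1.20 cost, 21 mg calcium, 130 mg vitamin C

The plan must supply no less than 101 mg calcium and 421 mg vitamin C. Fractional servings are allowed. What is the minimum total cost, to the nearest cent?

For a min-cost LP with two ≥-constraints, a basic feasible solution has at most two positive variables.
orange only: max(101/43, 421/55) = 7.655 servings → $5.74.
bell pepper only: max(101/21, 421/130) = 4.81 servings → $5.77.
orange + bell pepper with both tight: 0.9671 servings and 2.829 servings → $4.12.
The minimum over all feasible corners is $4.12.

$4.12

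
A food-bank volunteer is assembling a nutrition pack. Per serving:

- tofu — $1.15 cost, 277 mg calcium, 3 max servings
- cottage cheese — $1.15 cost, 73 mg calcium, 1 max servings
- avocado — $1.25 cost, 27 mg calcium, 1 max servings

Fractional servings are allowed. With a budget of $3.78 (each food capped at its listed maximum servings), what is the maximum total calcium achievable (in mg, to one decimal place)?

851.9 mg

Calcium per dollar: tofu 240.9, cottage cheese 63.48, avocado 21.6.
Take 3 servings of tofu: spends $3.45, +831.0 mg calcium (running total 831.0 mg).
Take 0.287 servings of cottage cheese: spends $0.33, +20.9 mg calcium (running total 851.9 mg).
Filling greedily by calcium-per-dollar is optimal for one linear limit, giving 851.9 mg.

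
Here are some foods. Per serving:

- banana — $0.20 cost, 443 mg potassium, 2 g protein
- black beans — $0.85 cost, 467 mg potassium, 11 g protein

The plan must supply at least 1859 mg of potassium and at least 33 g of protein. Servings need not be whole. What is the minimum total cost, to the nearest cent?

An LP optimum is at a vertex; with two nutrient constraints at most two foods are used. Check each candidate.
banana only: max(1859/443, 33/2) = 16.5 servings → $3.30.
black beans only: max(1859/467, 33/11) = 3.981 servings → $3.38.
banana + black beans with both tight: 1.279 servings and 2.767 servings → $2.61.
So the least-cost plan costs $2.61.

$2.61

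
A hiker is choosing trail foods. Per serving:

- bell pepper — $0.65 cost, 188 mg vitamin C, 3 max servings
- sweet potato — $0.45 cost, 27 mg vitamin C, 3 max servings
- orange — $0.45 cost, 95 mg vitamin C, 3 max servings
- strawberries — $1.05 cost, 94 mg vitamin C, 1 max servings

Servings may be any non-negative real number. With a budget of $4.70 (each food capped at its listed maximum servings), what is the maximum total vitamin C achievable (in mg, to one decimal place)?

964.0 mg

Vitamin C per dollar: bell pepper 289.2, orange 211.1, strawberries 89.52, sweet potato 60.
Take 3 servings of bell pepper: spends $1.95, +564.0 mg vitamin C (running total 564.0 mg).
Take 3 servings of orange: spends $1.35, +285.0 mg vitamin C (running total 849.0 mg).
Take 1 serving of strawberries: spends $1.05, +94.0 mg vitamin C (running total 943.0 mg).
Take 0.7778 servings of sweet potato: spends $0.35, +21.0 mg vitamin C (running total 964.0 mg).
Filling greedily by vitamin C-per-dollar is optimal for one linear limit, giving 964.0 mg.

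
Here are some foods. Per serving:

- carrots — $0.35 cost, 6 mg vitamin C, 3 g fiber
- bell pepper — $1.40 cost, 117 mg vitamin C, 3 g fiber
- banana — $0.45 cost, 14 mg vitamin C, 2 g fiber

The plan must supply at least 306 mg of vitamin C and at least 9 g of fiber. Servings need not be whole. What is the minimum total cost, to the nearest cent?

A basic optimal solution has at most two foods positive. Try each food alone and each pair with both targets met exactly.
carrots only: max(306/6, 9/3) = 51 servings → $17.85.
bell pepper only: max(306/117, 9/3) = 3 servings → $4.20.
banana only: max(306/14, 9/2) = 21.86 servings → $9.84.
carrots + bell pepper with both tight: 0.4054 servings and 2.595 servings → $3.77.
carrots + banana: the both-tight solution has a negative serving — not a feasible corner.
bell pepper + banana with both tight: 2.531 servings and 0.7031 servings → $3.86.
So the least-cost plan costs $3.77.

$3.77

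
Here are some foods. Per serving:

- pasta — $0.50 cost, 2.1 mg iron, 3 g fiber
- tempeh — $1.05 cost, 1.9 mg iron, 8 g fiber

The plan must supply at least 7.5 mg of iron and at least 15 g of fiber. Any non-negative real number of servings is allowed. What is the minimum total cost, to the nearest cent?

Minimising a linear cost over {iron ≥ 7.5, fiber ≥ 15, servings ≥ 0} — the optimum is at a vertex, using one or two foods.
pasta only: max(7.5/2.1, 15/3) = 5 servings → $2.50.
tempeh only: max(7.5/1.9, 15/8) = 3.947 servings → $4.14.
pasta + tempeh with both tight: 2.838 servings and 0.8108 servings → $2.27.
So the least-cost plan costs $2.27.

$2.27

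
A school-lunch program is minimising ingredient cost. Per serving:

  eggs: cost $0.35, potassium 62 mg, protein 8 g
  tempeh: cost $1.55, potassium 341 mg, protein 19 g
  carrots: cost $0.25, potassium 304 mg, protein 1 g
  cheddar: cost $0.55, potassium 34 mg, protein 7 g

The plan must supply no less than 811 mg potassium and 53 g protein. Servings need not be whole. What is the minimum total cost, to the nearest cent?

Minimising a linear cost over {potassium ≥ 811, protein ≥ 53, servings ≥ 0} — the optimum is at a vertex, using one or two foods.
eggs only: max(811/62, 53/8) = 13.08 servings → $4.58.
tempeh only: max(811/341, 53/19) = 2.789 servings → $4.32.
carrots only: max(811/304, 53/1) = 53 servings → $13.25.
cheddar only: max(811/34, 53/7) = 23.85 servings → $13.12.
eggs + tempeh with both tight: 1.719 servings and 2.066 servings → $3.80.
eggs + carrots with both tight: 6.456 servings and 1.351 servings → $2.60.
eggs + cheddar: intersection lies outside the first quadrant.
tempeh + carrots: the both-tight solution has a negative serving — not a feasible corner.
tempeh + cheddar with both tight: 2.226 servings and 1.53 servings → $4.29.
carrots + cheddar with both tight: 1.851 servings and 7.307 servings → $4.48.
So the least-cost plan costs $2.60.

$2.60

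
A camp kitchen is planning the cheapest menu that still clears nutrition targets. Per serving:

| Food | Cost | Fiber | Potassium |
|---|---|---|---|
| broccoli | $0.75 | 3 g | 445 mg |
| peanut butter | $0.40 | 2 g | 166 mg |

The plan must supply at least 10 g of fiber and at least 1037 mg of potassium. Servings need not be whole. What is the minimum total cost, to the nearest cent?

$2.16

At the optimum either one food covers both requirements or two foods hit both targets exactly; no other combination can be cheaper.
broccoli only: max(10/3, 1037/445) = 3.333 servings → $2.50.
peanut butter only: max(10/2, 1037/166) = 6.247 servings → $2.50.
broccoli + peanut butter with both tight: 1.056 servings and 3.416 servings → $2.16.
Cheapest feasible corner: $2.16.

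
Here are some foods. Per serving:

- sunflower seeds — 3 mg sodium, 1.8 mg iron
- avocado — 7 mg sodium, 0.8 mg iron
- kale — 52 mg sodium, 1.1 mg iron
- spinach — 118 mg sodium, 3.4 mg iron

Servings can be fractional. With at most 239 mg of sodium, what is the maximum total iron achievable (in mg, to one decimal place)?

143.4 mg

Iron per mg sodium: sunflower seeds 0.6, avocado 0.1143, spinach 0.02881, kale 0.02115.
With no serving limits, spend the whole sodium allowance on sunflower seeds: 239 mg / 3 mg × 1.8 mg = 143.4 mg.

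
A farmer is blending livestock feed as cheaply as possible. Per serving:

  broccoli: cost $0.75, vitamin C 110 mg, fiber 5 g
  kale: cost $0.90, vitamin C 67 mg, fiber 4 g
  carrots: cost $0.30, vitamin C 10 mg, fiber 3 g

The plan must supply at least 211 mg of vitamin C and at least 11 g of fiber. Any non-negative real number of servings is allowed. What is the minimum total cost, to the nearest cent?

Check every corner: each single food scaled to meet both minima, and each pair solved so both constraints bind.
broccoli only: max(211/110, 11/5) = 2.2 servings → $1.65.
kale only: max(211/67, 11/4) = 3.149 servings → $2.83.
carrots only: max(211/10, 11/3) = 21.1 servings → $6.33.
broccoli + kale with both tight: 1.019 servings and 1.476 servings → $2.09.
broccoli + carrots with both tight: 1.868 servings and 0.5536 servings → $1.57.
kale + carrots: the both-tight solution has a negative serving — not a feasible corner.
The minimum over all feasible corners is $1.57.

$1.57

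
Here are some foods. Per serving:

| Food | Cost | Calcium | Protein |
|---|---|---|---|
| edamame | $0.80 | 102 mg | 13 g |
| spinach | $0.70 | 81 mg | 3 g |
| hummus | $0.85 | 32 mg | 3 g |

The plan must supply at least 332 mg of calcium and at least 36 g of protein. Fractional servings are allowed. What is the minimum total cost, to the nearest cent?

Compare the cost at each extreme point of the feasible region.
edamame only: max(332/102, 36/13) = 3.255 servings → $2.60.
spinach only: max(332/81, 36/3) = 12 servings → $8.40.
hummus only: max(332/32, 36/3) = 12 servings → $10.20.
edamame + spinach with both tight: 2.57 servings and 0.8621 servings → $2.66.
edamame + hummus with both tight: 1.418 servings and 5.855 servings → $6.11.
spinach + hummus: the both-tight solution has a negative serving — not a feasible corner.
So the least-cost plan costs $2.60.

$2.60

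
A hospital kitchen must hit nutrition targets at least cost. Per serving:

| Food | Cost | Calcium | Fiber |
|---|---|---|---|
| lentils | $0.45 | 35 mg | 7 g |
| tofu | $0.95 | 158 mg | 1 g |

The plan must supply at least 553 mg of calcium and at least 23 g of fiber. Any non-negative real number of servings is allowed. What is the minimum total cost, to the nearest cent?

$4.01

lentils only: max(553/35, 23/7) = 15.8 servings → $7.11.
tofu only: max(553/158, 23/1) = 23 servings → $21.85.
lentils + tofu with both tight: 2.877 servings and 2.863 servings → $4.01.
The minimum over all feasible corners is $4.01.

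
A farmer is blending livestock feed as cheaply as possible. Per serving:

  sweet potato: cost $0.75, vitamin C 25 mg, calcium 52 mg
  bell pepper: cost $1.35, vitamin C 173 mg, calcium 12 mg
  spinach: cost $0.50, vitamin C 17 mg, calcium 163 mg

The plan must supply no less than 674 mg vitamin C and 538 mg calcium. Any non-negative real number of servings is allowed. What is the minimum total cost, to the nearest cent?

$6.37

sweet potato only: max(674/25, 538/52) = 26.96 servings → $20.22.
bell pepper only: max(674/173, 538/12) = 44.83 servings → $60.52.
spinach only: max(674/17, 538/163) = 39.65 servings → $19.82.
sweet potato + bell pepper with both tight: 9.773 servings and 2.484 servings → $10.68.
sweet potato + spinach: the both-tight solution has a negative serving — not a feasible corner.
bell pepper + spinach with both tight: 3.598 servings and 3.036 servings → $6.37.
The minimum over all feasible corners is $6.37.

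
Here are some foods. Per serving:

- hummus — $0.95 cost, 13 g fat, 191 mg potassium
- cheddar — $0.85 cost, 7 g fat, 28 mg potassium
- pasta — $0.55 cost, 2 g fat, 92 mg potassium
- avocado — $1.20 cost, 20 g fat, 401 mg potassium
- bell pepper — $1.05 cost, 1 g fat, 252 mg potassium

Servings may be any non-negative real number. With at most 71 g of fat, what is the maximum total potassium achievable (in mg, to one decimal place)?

17892.0 mg

Potassium per g fat: bell pepper 252, pasta 46, avocado 20.05, hummus 14.69, cheddar 4.
With no serving limits, spend the whole fat allowance on bell pepper: 71 g / 1 g × 252 mg = 17892.0 mg.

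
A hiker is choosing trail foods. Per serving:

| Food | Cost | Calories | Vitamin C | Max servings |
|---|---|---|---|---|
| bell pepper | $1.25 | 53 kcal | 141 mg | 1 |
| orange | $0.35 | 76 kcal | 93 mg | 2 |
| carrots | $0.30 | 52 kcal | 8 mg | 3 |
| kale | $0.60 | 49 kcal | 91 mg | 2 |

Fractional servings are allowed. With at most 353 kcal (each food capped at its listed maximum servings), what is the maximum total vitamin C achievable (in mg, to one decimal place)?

Vitamin C per kcal: bell pepper 2.66, kale 1.857, orange 1.224, carrots 0.1538.
Take 1 serving of bell pepper: uses 53 kcal, +141.0 mg vitamin C (running total 141.0 mg).
Take 2 servings of kale: uses 98 kcal, +182.0 mg vitamin C (running total 323.0 mg).
Take 2 servings of orange: uses 152 kcal, +186.0 mg vitamin C (running total 509.0 mg).
Take 0.9615 servings of carrots: uses 50 kcal, +7.7 mg vitamin C (running total 516.7 mg).
Filling greedily by vitamin C-per-kcal is optimal for one linear limit, giving 516.7 mg.

516.7 mg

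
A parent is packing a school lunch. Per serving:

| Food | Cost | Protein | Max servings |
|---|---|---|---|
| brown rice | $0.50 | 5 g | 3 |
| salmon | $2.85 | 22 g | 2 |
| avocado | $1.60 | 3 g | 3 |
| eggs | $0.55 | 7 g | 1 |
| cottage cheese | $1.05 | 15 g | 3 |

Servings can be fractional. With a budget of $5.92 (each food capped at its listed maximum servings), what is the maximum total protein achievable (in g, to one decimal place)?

72.6 g

Protein per dollar: cottage cheese 14.29, eggs 12.73, brown rice 10, salmon 7.719, avocado 1.875.
Take 3 servings of cottage cheese: spends $3.15, +45.0 g protein (running total 45.0 g).
Take 1 serving of eggs: spends $0.55, +7.0 g protein (running total 52.0 g).
Take 3 servings of brown rice: spends $1.50, +15.0 g protein (running total 67.0 g).
Take 0.2526 servings of salmon: spends $0.72, +5.6 g protein (running total 72.6 g).
Greedy by best ratio exhausts the cost allowance optimally: 72.6 g.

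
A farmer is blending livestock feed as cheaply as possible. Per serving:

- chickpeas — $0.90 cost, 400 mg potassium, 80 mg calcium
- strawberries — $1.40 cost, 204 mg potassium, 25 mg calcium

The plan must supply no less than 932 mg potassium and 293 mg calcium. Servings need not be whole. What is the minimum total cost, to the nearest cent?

$3.30

At the optimum either one food covers both requirements or two foods hit both targets exactly; no other combination can be cheaper.
chickpeas only: max(932/400, 293/80) = 3.663 servings → $3.30.
strawberries only: max(932/204, 293/25) = 11.72 servings → $16.41.
chickpeas + strawberries: the both-tight solution has a negative serving — not a feasible corner.
The minimum over all feasible corners is $3.30.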